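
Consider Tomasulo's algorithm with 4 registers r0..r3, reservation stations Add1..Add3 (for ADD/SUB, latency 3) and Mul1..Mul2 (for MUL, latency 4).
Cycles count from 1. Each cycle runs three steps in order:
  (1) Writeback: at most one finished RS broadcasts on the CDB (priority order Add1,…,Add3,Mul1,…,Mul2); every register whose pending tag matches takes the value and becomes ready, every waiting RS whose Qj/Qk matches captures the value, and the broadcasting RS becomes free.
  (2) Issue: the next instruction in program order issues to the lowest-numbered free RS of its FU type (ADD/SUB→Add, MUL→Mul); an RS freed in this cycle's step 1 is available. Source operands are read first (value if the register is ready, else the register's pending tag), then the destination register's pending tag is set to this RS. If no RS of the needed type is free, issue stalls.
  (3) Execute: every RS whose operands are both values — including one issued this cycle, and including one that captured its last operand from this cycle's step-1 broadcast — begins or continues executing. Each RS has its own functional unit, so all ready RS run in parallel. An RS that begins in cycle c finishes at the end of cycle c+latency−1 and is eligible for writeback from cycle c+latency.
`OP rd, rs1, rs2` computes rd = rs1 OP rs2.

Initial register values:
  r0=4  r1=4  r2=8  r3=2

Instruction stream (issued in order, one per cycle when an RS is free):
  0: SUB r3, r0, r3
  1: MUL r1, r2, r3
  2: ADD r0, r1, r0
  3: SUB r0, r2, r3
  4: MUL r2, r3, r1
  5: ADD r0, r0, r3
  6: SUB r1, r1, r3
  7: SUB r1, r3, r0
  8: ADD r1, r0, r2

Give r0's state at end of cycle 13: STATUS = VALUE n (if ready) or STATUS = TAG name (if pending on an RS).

  c1: issue SUB r3<-Add1  regs: r0:4,r1:4,r2:8,r3:Add1
  c2: issue MUL r1<-Mul1  regs: r0:4,r1:Mul1,r2:8,r3:Add1
  c3: issue ADD r0<-Add2  regs: r0:Add2,r1:Mul1,r2:8,r3:Add1
  c4: CDB Add1=2; issue SUB r0<-Add1  regs: r0:Add1,r1:Mul1,r2:8,r3:2
  c5: issue MUL r2<-Mul2  regs: r0:Add1,r1:Mul1,r2:Mul2,r3:2
  c6: issue ADD r0<-Add3  regs: r0:Add3,r1:Mul1,r2:Mul2,r3:2
  c7: CDB Add1=6; issue SUB r1<-Add1  regs: r0:Add3,r1:Add1,r2:Mul2,r3:2
  c8: CDB Mul1=16; stall  regs: r0:Add3,r1:Add1,r2:Mul2,r3:2
  c9: stall  regs: r0:Add3,r1:Add1,r2:Mul2,r3:2
  c10: CDB Add3=8; issue SUB r1<-Add3  regs: r0:8,r1:Add3,r2:Mul2,r3:2
  c11: CDB Add1=14; issue ADD r1<-Add1  regs: r0:8,r1:Add1,r2:Mul2,r3:2
  c12: CDB Add2=20  regs: r0:8,r1:Add1,r2:Mul2,r3:2
  c13: CDB Add3=-6  regs: r0:8,r1:Add1,r2:Mul2,r3:2

STATUS = VALUE 8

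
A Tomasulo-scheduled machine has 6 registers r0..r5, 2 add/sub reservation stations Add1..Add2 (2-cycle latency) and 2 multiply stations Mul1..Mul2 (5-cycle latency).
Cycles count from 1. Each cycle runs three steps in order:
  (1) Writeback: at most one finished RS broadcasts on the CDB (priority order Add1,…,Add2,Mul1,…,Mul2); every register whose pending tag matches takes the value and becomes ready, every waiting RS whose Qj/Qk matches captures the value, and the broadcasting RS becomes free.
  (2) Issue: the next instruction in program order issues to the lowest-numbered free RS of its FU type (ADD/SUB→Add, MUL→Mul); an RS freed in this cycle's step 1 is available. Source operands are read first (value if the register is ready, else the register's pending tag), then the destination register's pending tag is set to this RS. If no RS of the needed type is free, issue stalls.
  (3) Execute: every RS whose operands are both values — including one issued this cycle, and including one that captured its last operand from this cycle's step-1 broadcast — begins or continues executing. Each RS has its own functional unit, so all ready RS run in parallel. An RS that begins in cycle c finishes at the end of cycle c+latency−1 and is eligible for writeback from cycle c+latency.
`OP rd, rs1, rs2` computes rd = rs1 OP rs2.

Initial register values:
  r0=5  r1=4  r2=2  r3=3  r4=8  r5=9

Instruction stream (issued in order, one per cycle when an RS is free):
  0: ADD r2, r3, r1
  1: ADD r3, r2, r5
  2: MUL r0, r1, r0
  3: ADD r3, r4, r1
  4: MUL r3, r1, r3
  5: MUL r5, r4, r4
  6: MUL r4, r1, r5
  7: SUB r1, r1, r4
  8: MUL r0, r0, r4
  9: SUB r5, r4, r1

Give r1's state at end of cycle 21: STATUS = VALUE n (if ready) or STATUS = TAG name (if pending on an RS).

STATUS = VALUE -252

cycle 1: issue ADD r2<-Add1 // r0:5,r1:4,r2:Add1,r3:3,r4:8,r5:9
cycle 2: issue ADD r3<-Add2 // r0:5,r1:4,r2:Add1,r3:Add2,r4:8,r5:9
cycle 3: CDB Add1=7; issue MUL r0<-Mul1 // r0:Mul1,r1:4,r2:7,r3:Add2,r4:8,r5:9
cycle 4: issue ADD r3<-Add1 // r0:Mul1,r1:4,r2:7,r3:Add1,r4:8,r5:9
cycle 5: CDB Add2=16; issue MUL r3<-Mul2 // r0:Mul1,r1:4,r2:7,r3:Mul2,r4:8,r5:9
cycle 6: CDB Add1=12; stall // r0:Mul1,r1:4,r2:7,r3:Mul2,r4:8,r5:9
cycle 7: stall // r0:Mul1,r1:4,r2:7,r3:Mul2,r4:8,r5:9
cycle 8: CDB Mul1=20; issue MUL r5<-Mul1 // r0:20,r1:4,r2:7,r3:Mul2,r4:8,r5:Mul1
cycle 9: stall // r0:20,r1:4,r2:7,r3:Mul2,r4:8,r5:Mul1
cycle 10: stall // r0:20,r1:4,r2:7,r3:Mul2,r4:8,r5:Mul1
cycle 11: CDB Mul2=48; issue MUL r4<-Mul2 // r0:20,r1:4,r2:7,r3:48,r4:Mul2,r5:Mul1
cycle 12: issue SUB r1<-Add1 // r0:20,r1:Add1,r2:7,r3:48,r4:Mul2,r5:Mul1
cycle 13: CDB Mul1=64; issue MUL r0<-Mul1 // r0:Mul1,r1:Add1,r2:7,r3:48,r4:Mul2,r5:64
cycle 14: issue SUB r5<-Add2 // r0:Mul1,r1:Add1,r2:7,r3:48,r4:Mul2,r5:Add2
cycle 15: - // r0:Mul1,r1:Add1,r2:7,r3:48,r4:Mul2,r5:Add2
cycle 16: - // r0:Mul1,r1:Add1,r2:7,r3:48,r4:Mul2,r5:Add2
cycle 17: - // r0:Mul1,r1:Add1,r2:7,r3:48,r4:Mul2,r5:Add2
cycle 18: CDB Mul2=256 // r0:Mul1,r1:Add1,r2:7,r3:48,r4:256,r5:Add2
cycle 19: - // r0:Mul1,r1:Add1,r2:7,r3:48,r4:256,r5:Add2
cycle 20: CDB Add1=-252 // r0:Mul1,r1:-252,r2:7,r3:48,r4:256,r5:Add2
cycle 21: - // r0:Mul1,r1:-252,r2:7,r3:48,r4:256,r5:Add2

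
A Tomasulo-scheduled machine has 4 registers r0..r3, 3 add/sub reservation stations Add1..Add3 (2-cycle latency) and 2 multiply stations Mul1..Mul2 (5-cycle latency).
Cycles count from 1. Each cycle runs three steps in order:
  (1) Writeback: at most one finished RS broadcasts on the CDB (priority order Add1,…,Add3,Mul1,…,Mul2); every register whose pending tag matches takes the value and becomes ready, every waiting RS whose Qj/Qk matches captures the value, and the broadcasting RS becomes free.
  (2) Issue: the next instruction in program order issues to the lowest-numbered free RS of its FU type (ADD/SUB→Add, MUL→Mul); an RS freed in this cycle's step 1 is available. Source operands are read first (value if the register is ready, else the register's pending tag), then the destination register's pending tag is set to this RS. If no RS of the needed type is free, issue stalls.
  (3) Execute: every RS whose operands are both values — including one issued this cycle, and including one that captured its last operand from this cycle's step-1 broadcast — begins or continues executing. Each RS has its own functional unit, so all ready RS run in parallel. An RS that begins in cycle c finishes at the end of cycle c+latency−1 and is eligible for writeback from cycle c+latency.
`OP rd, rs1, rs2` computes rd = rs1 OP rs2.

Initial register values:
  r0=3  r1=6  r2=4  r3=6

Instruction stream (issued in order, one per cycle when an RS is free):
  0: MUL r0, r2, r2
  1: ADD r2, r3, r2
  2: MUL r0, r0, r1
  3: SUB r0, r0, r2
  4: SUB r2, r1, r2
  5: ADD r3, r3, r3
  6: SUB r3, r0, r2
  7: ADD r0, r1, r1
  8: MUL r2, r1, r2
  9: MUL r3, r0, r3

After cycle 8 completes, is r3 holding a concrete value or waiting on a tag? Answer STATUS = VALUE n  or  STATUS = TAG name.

STATUS = TAG Add2

  c1: issue MUL r0<-Mul1  regs: r0:Mul1,r1:6,r2:4,r3:6
  c2: issue ADD r2<-Add1  regs: r0:Mul1,r1:6,r2:Add1,r3:6
  c3: issue MUL r0<-Mul2  regs: r0:Mul2,r1:6,r2:Add1,r3:6
  c4: CDB Add1=10; issue SUB r0<-Add1  regs: r0:Add1,r1:6,r2:10,r3:6
  c5: issue SUB r2<-Add2  regs: r0:Add1,r1:6,r2:Add2,r3:6
  c6: CDB Mul1=16; issue ADD r3<-Add3  regs: r0:Add1,r1:6,r2:Add2,r3:Add3
  c7: CDB Add2=-4; issue SUB r3<-Add2  regs: r0:Add1,r1:6,r2:-4,r3:Add2
  c8: CDB Add3=12; issue ADD r0<-Add3  regs: r0:Add3,r1:6,r2:-4,r3:Add2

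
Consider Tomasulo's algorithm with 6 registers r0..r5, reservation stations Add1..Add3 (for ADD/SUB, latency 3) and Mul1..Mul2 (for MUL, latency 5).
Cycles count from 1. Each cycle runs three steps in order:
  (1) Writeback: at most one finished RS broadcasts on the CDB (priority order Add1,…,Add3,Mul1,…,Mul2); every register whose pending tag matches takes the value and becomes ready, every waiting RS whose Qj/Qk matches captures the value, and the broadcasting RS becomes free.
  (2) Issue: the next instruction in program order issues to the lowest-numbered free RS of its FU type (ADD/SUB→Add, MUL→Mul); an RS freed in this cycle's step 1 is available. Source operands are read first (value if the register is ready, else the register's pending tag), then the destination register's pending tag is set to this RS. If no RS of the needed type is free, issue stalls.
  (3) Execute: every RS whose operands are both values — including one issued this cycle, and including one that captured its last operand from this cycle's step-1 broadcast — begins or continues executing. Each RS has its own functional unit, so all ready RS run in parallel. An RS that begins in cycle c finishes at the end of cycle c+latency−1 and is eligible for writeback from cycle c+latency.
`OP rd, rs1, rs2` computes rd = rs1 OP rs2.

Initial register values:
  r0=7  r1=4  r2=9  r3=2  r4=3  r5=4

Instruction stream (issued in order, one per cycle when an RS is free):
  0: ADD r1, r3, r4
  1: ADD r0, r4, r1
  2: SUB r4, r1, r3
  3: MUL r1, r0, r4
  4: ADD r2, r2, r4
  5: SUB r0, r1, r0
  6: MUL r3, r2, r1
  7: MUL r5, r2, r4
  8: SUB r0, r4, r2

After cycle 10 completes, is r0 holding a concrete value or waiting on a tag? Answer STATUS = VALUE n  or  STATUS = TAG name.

STATUS = TAG Add2

c1: issue ADD r1<-Add1 | r0:7,r1:Add1,r2:9,r3:2,r4:3,r5:4
c2: issue ADD r0<-Add2 | r0:Add2,r1:Add1,r2:9,r3:2,r4:3,r5:4
c3: issue SUB r4<-Add3 | r0:Add2,r1:Add1,r2:9,r3:2,r4:Add3,r5:4
c4: CDB Add1=5; issue MUL r1<-Mul1 | r0:Add2,r1:Mul1,r2:9,r3:2,r4:Add3,r5:4
c5: issue ADD r2<-Add1 | r0:Add2,r1:Mul1,r2:Add1,r3:2,r4:Add3,r5:4
c6: stall | r0:Add2,r1:Mul1,r2:Add1,r3:2,r4:Add3,r5:4
c7: CDB Add2=8; issue SUB r0<-Add2 | r0:Add2,r1:Mul1,r2:Add1,r3:2,r4:Add3,r5:4
c8: CDB Add3=3; issue MUL r3<-Mul2 | r0:Add2,r1:Mul1,r2:Add1,r3:Mul2,r4:3,r5:4
c9: stall | r0:Add2,r1:Mul1,r2:Add1,r3:Mul2,r4:3,r5:4
c10: stall | r0:Add2,r1:Mul1,r2:Add1,r3:Mul2,r4:3,r5:4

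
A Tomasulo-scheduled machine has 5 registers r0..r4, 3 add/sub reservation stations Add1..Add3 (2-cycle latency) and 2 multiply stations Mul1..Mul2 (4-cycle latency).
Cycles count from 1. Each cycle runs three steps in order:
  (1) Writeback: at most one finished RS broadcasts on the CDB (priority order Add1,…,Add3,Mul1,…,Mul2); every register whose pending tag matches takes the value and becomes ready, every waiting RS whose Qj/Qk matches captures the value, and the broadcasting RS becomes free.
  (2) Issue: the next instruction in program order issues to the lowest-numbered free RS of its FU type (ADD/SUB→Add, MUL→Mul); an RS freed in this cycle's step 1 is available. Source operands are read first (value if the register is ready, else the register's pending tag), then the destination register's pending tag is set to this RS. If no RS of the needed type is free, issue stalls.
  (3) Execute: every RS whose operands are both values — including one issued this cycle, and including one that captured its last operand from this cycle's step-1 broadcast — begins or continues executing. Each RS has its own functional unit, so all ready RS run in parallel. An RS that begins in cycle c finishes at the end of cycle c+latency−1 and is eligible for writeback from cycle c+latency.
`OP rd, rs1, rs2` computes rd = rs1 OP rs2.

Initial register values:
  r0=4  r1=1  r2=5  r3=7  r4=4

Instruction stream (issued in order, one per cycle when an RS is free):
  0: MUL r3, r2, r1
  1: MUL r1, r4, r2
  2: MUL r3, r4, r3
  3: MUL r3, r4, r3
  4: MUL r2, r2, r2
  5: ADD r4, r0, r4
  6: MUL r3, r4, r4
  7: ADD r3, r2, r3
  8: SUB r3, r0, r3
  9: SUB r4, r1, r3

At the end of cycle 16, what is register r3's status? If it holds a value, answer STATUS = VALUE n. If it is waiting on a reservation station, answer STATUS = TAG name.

STATUS = TAG Add2

cycle 1: issue MUL r3<-Mul1 // r0:4,r1:1,r2:5,r3:Mul1,r4:4
cycle 2: issue MUL r1<-Mul2 // r0:4,r1:Mul2,r2:5,r3:Mul1,r4:4
cycle 3: stall // r0:4,r1:Mul2,r2:5,r3:Mul1,r4:4
cycle 4: stall // r0:4,r1:Mul2,r2:5,r3:Mul1,r4:4
cycle 5: CDB Mul1=5; issue MUL r3<-Mul1 // r0:4,r1:Mul2,r2:5,r3:Mul1,r4:4
cycle 6: CDB Mul2=20; issue MUL r3<-Mul2 // r0:4,r1:20,r2:5,r3:Mul2,r4:4
cycle 7: stall // r0:4,r1:20,r2:5,r3:Mul2,r4:4
cycle 8: stall // r0:4,r1:20,r2:5,r3:Mul2,r4:4
cycle 9: CDB Mul1=20; issue MUL r2<-Mul1 // r0:4,r1:20,r2:Mul1,r3:Mul2,r4:4
cycle 10: issue ADD r4<-Add1 // r0:4,r1:20,r2:Mul1,r3:Mul2,r4:Add1
cycle 11: stall // r0:4,r1:20,r2:Mul1,r3:Mul2,r4:Add1
cycle 12: CDB Add1=8; stall // r0:4,r1:20,r2:Mul1,r3:Mul2,r4:8
cycle 13: CDB Mul1=25; issue MUL r3<-Mul1 // r0:4,r1:20,r2:25,r3:Mul1,r4:8
cycle 14: CDB Mul2=80; issue ADD r3<-Add1 // r0:4,r1:20,r2:25,r3:Add1,r4:8
cycle 15: issue SUB r3<-Add2 // r0:4,r1:20,r2:25,r3:Add2,r4:8
cycle 16: issue SUB r4<-Add3 // r0:4,r1:20,r2:25,r3:Add2,r4:Add3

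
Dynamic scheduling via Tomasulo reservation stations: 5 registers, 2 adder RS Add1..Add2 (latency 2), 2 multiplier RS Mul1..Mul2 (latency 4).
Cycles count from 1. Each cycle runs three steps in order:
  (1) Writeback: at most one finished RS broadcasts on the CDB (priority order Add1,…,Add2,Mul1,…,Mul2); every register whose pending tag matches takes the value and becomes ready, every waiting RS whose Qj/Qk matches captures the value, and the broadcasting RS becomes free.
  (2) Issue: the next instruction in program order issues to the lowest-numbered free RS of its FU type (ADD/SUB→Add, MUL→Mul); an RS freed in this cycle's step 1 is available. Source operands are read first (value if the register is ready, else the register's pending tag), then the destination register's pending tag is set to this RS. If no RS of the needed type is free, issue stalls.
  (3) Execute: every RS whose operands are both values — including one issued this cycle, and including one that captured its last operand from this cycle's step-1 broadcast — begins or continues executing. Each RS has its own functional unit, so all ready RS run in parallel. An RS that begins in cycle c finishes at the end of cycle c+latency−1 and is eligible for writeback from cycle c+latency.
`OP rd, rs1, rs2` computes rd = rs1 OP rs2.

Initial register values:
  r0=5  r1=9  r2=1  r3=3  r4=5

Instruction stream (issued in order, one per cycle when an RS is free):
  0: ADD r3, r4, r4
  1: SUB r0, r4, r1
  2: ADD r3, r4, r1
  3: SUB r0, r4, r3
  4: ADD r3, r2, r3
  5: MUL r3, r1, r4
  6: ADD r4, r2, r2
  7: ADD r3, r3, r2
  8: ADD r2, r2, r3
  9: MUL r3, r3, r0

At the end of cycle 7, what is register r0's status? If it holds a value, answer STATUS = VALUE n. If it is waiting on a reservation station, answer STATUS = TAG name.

c1: issue ADD r3<-Add1 | r0:5,r1:9,r2:1,r3:Add1,r4:5
c2: issue SUB r0<-Add2 | r0:Add2,r1:9,r2:1,r3:Add1,r4:5
c3: CDB Add1=10; issue ADD r3<-Add1 | r0:Add2,r1:9,r2:1,r3:Add1,r4:5
c4: CDB Add2=-4; issue SUB r0<-Add2 | r0:Add2,r1:9,r2:1,r3:Add1,r4:5
c5: CDB Add1=14; issue ADD r3<-Add1 | r0:Add2,r1:9,r2:1,r3:Add1,r4:5
c6: issue MUL r3<-Mul1 | r0:Add2,r1:9,r2:1,r3:Mul1,r4:5
c7: CDB Add1=15; issue ADD r4<-Add1 | r0:Add2,r1:9,r2:1,r3:Mul1,r4:Add1

STATUS = TAG Add2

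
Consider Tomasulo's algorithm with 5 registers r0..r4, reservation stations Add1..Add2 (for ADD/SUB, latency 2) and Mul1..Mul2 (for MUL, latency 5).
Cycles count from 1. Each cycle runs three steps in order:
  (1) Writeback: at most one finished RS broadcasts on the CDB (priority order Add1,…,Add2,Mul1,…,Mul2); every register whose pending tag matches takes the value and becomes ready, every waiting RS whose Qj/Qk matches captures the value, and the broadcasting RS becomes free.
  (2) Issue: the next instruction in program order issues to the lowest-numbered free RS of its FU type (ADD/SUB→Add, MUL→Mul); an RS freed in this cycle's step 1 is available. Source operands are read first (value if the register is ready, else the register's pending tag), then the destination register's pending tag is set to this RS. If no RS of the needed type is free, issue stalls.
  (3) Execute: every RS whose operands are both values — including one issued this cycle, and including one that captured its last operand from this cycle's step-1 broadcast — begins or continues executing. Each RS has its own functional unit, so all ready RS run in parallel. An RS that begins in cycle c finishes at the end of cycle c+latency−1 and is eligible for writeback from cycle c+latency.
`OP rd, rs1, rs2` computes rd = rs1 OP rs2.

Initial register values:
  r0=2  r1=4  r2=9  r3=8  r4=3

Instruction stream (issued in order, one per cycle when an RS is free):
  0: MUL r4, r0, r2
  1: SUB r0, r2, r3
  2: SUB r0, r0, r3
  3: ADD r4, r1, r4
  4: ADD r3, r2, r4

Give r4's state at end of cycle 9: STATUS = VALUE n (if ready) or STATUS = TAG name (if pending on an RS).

cycle 1: issue MUL r4<-Mul1 // r0:2,r1:4,r2:9,r3:8,r4:Mul1
cycle 2: issue SUB r0<-Add1 // r0:Add1,r1:4,r2:9,r3:8,r4:Mul1
cycle 3: issue SUB r0<-Add2 // r0:Add2,r1:4,r2:9,r3:8,r4:Mul1
cycle 4: CDB Add1=1; issue ADD r4<-Add1 // r0:Add2,r1:4,r2:9,r3:8,r4:Add1
cycle 5: stall // r0:Add2,r1:4,r2:9,r3:8,r4:Add1
cycle 6: CDB Add2=-7; issue ADD r3<-Add2 // r0:-7,r1:4,r2:9,r3:Add2,r4:Add1
cycle 7: CDB Mul1=18 // r0:-7,r1:4,r2:9,r3:Add2,r4:Add1
cycle 8: - // r0:-7,r1:4,r2:9,r3:Add2,r4:Add1
cycle 9: CDB Add1=22 // r0:-7,r1:4,r2:9,r3:Add2,r4:22

STATUS = VALUE 22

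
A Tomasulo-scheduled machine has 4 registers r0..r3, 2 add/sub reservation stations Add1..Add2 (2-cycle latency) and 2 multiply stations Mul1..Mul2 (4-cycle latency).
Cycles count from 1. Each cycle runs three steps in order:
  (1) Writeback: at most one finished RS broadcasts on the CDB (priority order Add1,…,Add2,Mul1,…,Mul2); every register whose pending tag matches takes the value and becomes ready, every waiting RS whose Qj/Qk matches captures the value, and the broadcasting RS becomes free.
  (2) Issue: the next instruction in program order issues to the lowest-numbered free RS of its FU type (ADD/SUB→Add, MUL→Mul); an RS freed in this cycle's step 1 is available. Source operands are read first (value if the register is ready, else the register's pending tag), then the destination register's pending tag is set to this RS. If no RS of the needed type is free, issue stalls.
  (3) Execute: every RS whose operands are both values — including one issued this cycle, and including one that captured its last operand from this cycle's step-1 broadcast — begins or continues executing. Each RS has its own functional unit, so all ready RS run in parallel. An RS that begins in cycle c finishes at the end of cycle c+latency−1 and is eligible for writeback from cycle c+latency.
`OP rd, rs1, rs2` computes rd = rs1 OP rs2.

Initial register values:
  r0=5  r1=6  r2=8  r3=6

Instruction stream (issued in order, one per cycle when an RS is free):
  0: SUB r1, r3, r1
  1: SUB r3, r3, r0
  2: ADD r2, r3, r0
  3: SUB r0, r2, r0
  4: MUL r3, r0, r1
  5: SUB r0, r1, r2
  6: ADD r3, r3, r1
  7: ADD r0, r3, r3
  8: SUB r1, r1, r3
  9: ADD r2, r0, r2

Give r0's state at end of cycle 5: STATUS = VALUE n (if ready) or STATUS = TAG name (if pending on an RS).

STATUS = TAG Add2

  c1: issue SUB r1<-Add1  regs: r0:5,r1:Add1,r2:8,r3:6
  c2: issue SUB r3<-Add2  regs: r0:5,r1:Add1,r2:8,r3:Add2
  c3: CDB Add1=0; issue ADD r2<-Add1  regs: r0:5,r1:0,r2:Add1,r3:Add2
  c4: CDB Add2=1; issue SUB r0<-Add2  regs: r0:Add2,r1:0,r2:Add1,r3:1
  c5: issue MUL r3<-Mul1  regs: r0:Add2,r1:0,r2:Add1,r3:Mul1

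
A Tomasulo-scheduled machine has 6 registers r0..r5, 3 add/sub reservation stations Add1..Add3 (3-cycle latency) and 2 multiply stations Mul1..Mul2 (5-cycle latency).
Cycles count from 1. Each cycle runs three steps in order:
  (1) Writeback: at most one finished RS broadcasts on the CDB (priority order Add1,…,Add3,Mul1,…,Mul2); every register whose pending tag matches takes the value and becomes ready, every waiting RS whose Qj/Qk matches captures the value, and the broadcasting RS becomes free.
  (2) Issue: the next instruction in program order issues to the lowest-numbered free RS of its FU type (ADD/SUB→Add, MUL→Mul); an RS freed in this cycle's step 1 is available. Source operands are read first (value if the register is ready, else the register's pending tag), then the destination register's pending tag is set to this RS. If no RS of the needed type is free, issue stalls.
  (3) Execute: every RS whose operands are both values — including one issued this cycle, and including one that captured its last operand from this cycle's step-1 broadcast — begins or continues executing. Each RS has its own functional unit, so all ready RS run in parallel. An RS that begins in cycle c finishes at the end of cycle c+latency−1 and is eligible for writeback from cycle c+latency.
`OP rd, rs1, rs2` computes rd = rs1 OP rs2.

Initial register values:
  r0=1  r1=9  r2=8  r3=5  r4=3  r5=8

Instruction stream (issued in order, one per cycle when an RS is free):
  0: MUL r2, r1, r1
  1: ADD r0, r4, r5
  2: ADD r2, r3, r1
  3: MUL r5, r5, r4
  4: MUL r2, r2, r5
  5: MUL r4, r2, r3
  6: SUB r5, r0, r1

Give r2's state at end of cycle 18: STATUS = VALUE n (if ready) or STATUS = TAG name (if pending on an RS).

STATUS = VALUE 336

  c1: issue MUL r2<-Mul1  regs: r0:1,r1:9,r2:Mul1,r3:5,r4:3,r5:8
  c2: issue ADD r0<-Add1  regs: r0:Add1,r1:9,r2:Mul1,r3:5,r4:3,r5:8
  c3: issue ADD r2<-Add2  regs: r0:Add1,r1:9,r2:Add2,r3:5,r4:3,r5:8
  c4: issue MUL r5<-Mul2  regs: r0:Add1,r1:9,r2:Add2,r3:5,r4:3,r5:Mul2
  c5: CDB Add1=11; stall  regs: r0:11,r1:9,r2:Add2,r3:5,r4:3,r5:Mul2
  c6: CDB Add2=14; stall  regs: r0:11,r1:9,r2:14,r3:5,r4:3,r5:Mul2
  c7: CDB Mul1=81; issue MUL r2<-Mul1  regs: r0:11,r1:9,r2:Mul1,r3:5,r4:3,r5:Mul2
  c8: stall  regs: r0:11,r1:9,r2:Mul1,r3:5,r4:3,r5:Mul2
  c9: CDB Mul2=24; issue MUL r4<-Mul2  regs: r0:11,r1:9,r2:Mul1,r3:5,r4:Mul2,r5:24
  c10: issue SUB r5<-Add1  regs: r0:11,r1:9,r2:Mul1,r3:5,r4:Mul2,r5:Add1
  c11: -  regs: r0:11,r1:9,r2:Mul1,r3:5,r4:Mul2,r5:Add1
  c12: -  regs: r0:11,r1:9,r2:Mul1,r3:5,r4:Mul2,r5:Add1
  c13: CDB Add1=2  regs: r0:11,r1:9,r2:Mul1,r3:5,r4:Mul2,r5:2
  c14: CDB Mul1=336  regs: r0:11,r1:9,r2:336,r3:5,r4:Mul2,r5:2
  c15: -  regs: r0:11,r1:9,r2:336,r3:5,r4:Mul2,r5:2
  c16: -  regs: r0:11,r1:9,r2:336,r3:5,r4:Mul2,r5:2
  c17: -  regs: r0:11,r1:9,r2:336,r3:5,r4:Mul2,r5:2
  c18: -  regs: r0:11,r1:9,r2:336,r3:5,r4:Mul2,r5:2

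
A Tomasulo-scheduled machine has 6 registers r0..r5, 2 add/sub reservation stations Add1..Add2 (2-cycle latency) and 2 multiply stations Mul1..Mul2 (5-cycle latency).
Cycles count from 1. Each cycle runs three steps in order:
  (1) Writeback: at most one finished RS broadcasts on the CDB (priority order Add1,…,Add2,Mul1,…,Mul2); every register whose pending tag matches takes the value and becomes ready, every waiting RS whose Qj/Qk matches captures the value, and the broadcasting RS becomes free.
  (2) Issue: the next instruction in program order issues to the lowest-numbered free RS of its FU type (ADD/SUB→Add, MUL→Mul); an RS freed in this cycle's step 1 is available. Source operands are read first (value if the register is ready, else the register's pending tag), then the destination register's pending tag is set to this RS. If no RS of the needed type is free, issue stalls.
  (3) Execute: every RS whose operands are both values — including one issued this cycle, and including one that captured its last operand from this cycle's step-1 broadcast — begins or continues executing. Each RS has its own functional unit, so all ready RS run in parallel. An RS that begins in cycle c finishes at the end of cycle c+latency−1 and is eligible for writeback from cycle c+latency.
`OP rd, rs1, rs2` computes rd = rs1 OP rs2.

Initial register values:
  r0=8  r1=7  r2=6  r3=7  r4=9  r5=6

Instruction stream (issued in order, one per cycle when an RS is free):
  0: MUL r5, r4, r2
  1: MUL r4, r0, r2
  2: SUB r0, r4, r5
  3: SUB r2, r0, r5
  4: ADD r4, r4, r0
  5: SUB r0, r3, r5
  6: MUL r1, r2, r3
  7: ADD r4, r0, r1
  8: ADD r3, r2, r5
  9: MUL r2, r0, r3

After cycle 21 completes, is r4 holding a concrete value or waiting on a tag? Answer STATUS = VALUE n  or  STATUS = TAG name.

STATUS = VALUE -467

c1: issue MUL r5<-Mul1 | r0:8,r1:7,r2:6,r3:7,r4:9,r5:Mul1
c2: issue MUL r4<-Mul2 | r0:8,r1:7,r2:6,r3:7,r4:Mul2,r5:Mul1
c3: issue SUB r0<-Add1 | r0:Add1,r1:7,r2:6,r3:7,r4:Mul2,r5:Mul1
c4: issue SUB r2<-Add2 | r0:Add1,r1:7,r2:Add2,r3:7,r4:Mul2,r5:Mul1
c5: stall | r0:Add1,r1:7,r2:Add2,r3:7,r4:Mul2,r5:Mul1
c6: CDB Mul1=54; stall | r0:Add1,r1:7,r2:Add2,r3:7,r4:Mul2,r5:54
c7: CDB Mul2=48; stall | r0:Add1,r1:7,r2:Add2,r3:7,r4:48,r5:54
c8: stall | r0:Add1,r1:7,r2:Add2,r3:7,r4:48,r5:54
c9: CDB Add1=-6; issue ADD r4<-Add1 | r0:-6,r1:7,r2:Add2,r3:7,r4:Add1,r5:54
c10: stall | r0:-6,r1:7,r2:Add2,r3:7,r4:Add1,r5:54
c11: CDB Add1=42; issue SUB r0<-Add1 | r0:Add1,r1:7,r2:Add2,r3:7,r4:42,r5:54
c12: CDB Add2=-60; issue MUL r1<-Mul1 | r0:Add1,r1:Mul1,r2:-60,r3:7,r4:42,r5:54
c13: CDB Add1=-47; issue ADD r4<-Add1 | r0:-47,r1:Mul1,r2:-60,r3:7,r4:Add1,r5:54
c14: issue ADD r3<-Add2 | r0:-47,r1:Mul1,r2:-60,r3:Add2,r4:Add1,r5:54
c15: issue MUL r2<-Mul2 | r0:-47,r1:Mul1,r2:Mul2,r3:Add2,r4:Add1,r5:54
c16: CDB Add2=-6 | r0:-47,r1:Mul1,r2:Mul2,r3:-6,r4:Add1,r5:54
c17: CDB Mul1=-420 | r0:-47,r1:-420,r2:Mul2,r3:-6,r4:Add1,r5:54
c18: - | r0:-47,r1:-420,r2:Mul2,r3:-6,r4:Add1,r5:54
c19: CDB Add1=-467 | r0:-47,r1:-420,r2:Mul2,r3:-6,r4:-467,r5:54
c20: - | r0:-47,r1:-420,r2:Mul2,r3:-6,r4:-467,r5:54
c21: CDB Mul2=282 | r0:-47,r1:-420,r2:282,r3:-6,r4:-467,r5:54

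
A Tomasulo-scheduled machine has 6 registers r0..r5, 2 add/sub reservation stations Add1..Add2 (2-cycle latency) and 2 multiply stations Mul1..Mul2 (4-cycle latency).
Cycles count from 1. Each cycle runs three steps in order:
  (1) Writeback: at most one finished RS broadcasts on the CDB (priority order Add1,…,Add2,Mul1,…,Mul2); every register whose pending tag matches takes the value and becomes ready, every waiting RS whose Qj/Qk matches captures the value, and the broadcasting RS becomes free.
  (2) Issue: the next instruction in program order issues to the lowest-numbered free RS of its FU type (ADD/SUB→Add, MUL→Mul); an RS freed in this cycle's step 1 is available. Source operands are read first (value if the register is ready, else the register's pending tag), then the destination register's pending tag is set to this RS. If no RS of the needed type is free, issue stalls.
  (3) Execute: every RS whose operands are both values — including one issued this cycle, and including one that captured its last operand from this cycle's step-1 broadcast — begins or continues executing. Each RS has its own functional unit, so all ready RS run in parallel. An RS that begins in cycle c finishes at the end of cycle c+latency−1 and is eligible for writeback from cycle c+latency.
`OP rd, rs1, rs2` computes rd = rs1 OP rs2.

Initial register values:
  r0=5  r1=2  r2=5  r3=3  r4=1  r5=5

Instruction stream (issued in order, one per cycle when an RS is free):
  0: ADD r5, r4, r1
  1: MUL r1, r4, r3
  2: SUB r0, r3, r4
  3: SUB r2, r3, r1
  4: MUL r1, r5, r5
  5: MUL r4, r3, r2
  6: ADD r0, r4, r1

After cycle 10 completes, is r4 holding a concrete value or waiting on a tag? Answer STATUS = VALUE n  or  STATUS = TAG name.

cycle 1: issue ADD r5<-Add1 // r0:5,r1:2,r2:5,r3:3,r4:1,r5:Add1
cycle 2: issue MUL r1<-Mul1 // r0:5,r1:Mul1,r2:5,r3:3,r4:1,r5:Add1
cycle 3: CDB Add1=3; issue SUB r0<-Add1 // r0:Add1,r1:Mul1,r2:5,r3:3,r4:1,r5:3
cycle 4: issue SUB r2<-Add2 // r0:Add1,r1:Mul1,r2:Add2,r3:3,r4:1,r5:3
cycle 5: CDB Add1=2; issue MUL r1<-Mul2 // r0:2,r1:Mul2,r2:Add2,r3:3,r4:1,r5:3
cycle 6: CDB Mul1=3; issue MUL r4<-Mul1 // r0:2,r1:Mul2,r2:Add2,r3:3,r4:Mul1,r5:3
cycle 7: issue ADD r0<-Add1 // r0:Add1,r1:Mul2,r2:Add2,r3:3,r4:Mul1,r5:3
cycle 8: CDB Add2=0 // r0:Add1,r1:Mul2,r2:0,r3:3,r4:Mul1,r5:3
cycle 9: CDB Mul2=9 // r0:Add1,r1:9,r2:0,r3:3,r4:Mul1,r5:3
cycle 10: - // r0:Add1,r1:9,r2:0,r3:3,r4:Mul1,r5:3

STATUS = TAG Mul1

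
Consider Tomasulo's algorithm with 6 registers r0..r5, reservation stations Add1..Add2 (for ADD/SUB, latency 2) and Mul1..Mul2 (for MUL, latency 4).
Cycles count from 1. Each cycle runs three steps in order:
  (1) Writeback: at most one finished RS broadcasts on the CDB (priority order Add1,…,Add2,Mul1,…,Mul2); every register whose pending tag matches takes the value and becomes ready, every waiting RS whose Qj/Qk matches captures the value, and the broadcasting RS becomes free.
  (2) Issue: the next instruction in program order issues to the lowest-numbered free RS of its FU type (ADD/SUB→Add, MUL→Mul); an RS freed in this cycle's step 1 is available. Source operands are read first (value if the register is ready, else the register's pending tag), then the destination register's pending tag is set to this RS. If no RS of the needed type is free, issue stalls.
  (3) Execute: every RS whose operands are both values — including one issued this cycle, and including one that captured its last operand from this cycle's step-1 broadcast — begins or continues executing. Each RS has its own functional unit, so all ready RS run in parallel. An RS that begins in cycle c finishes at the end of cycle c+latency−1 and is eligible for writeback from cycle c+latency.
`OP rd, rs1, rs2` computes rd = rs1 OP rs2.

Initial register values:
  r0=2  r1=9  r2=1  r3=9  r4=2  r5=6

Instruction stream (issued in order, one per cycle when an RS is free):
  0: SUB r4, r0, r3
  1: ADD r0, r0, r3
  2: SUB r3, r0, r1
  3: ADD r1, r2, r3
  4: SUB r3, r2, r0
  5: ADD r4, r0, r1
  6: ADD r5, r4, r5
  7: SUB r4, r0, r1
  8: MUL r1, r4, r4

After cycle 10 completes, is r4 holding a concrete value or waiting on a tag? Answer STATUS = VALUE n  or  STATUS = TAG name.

STATUS = TAG Add1

cycle 1: issue SUB r4<-Add1 // r0:2,r1:9,r2:1,r3:9,r4:Add1,r5:6
cycle 2: issue ADD r0<-Add2 // r0:Add2,r1:9,r2:1,r3:9,r4:Add1,r5:6
cycle 3: CDB Add1=-7; issue SUB r3<-Add1 // r0:Add2,r1:9,r2:1,r3:Add1,r4:-7,r5:6
cycle 4: CDB Add2=11; issue ADD r1<-Add2 // r0:11,r1:Add2,r2:1,r3:Add1,r4:-7,r5:6
cycle 5: stall // r0:11,r1:Add2,r2:1,r3:Add1,r4:-7,r5:6
cycle 6: CDB Add1=2; issue SUB r3<-Add1 // r0:11,r1:Add2,r2:1,r3:Add1,r4:-7,r5:6
cycle 7: stall // r0:11,r1:Add2,r2:1,r3:Add1,r4:-7,r5:6
cycle 8: CDB Add1=-10; issue ADD r4<-Add1 // r0:11,r1:Add2,r2:1,r3:-10,r4:Add1,r5:6
cycle 9: CDB Add2=3; issue ADD r5<-Add2 // r0:11,r1:3,r2:1,r3:-10,r4:Add1,r5:Add2
cycle 10: stall // r0:11,r1:3,r2:1,r3:-10,r4:Add1,r5:Add2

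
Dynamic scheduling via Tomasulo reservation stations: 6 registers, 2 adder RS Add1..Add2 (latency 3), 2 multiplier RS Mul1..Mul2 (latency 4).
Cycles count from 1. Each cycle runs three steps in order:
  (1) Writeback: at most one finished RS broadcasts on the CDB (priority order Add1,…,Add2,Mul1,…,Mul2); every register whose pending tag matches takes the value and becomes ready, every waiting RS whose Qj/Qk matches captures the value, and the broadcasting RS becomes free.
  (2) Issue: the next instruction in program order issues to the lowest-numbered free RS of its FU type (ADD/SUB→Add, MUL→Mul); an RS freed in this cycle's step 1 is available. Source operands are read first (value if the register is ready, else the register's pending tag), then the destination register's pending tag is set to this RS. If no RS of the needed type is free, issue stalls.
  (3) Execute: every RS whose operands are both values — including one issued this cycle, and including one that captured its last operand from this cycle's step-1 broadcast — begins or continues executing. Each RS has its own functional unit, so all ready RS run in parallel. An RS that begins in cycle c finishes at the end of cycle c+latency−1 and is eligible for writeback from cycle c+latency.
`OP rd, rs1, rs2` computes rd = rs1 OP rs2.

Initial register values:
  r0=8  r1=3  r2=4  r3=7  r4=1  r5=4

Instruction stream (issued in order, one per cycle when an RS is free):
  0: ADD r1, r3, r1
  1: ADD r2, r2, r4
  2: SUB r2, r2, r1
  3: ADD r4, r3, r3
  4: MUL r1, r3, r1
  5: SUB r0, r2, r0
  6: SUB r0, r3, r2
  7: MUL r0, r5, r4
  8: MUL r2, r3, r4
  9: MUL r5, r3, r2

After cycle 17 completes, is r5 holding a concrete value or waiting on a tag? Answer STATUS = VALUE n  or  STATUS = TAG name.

STATUS = TAG Mul1

  c1: issue ADD r1<-Add1  regs: r0:8,r1:Add1,r2:4,r3:7,r4:1,r5:4
  c2: issue ADD r2<-Add2  regs: r0:8,r1:Add1,r2:Add2,r3:7,r4:1,r5:4
  c3: stall  regs: r0:8,r1:Add1,r2:Add2,r3:7,r4:1,r5:4
  c4: CDB Add1=10; issue SUB r2<-Add1  regs: r0:8,r1:10,r2:Add1,r3:7,r4:1,r5:4
  c5: CDB Add2=5; issue ADD r4<-Add2  regs: r0:8,r1:10,r2:Add1,r3:7,r4:Add2,r5:4
  c6: issue MUL r1<-Mul1  regs: r0:8,r1:Mul1,r2:Add1,r3:7,r4:Add2,r5:4
  c7: stall  regs: r0:8,r1:Mul1,r2:Add1,r3:7,r4:Add2,r5:4
  c8: CDB Add1=-5; issue SUB r0<-Add1  regs: r0:Add1,r1:Mul1,r2:-5,r3:7,r4:Add2,r5:4
  c9: CDB Add2=14; issue SUB r0<-Add2  regs: r0:Add2,r1:Mul1,r2:-5,r3:7,r4:14,r5:4
  c10: CDB Mul1=70; issue MUL r0<-Mul1  regs: r0:Mul1,r1:70,r2:-5,r3:7,r4:14,r5:4
  c11: CDB Add1=-13; issue MUL r2<-Mul2  regs: r0:Mul1,r1:70,r2:Mul2,r3:7,r4:14,r5:4
  c12: CDB Add2=12; stall  regs: r0:Mul1,r1:70,r2:Mul2,r3:7,r4:14,r5:4
  c13: stall  regs: r0:Mul1,r1:70,r2:Mul2,r3:7,r4:14,r5:4
  c14: CDB Mul1=56; issue MUL r5<-Mul1  regs: r0:56,r1:70,r2:Mul2,r3:7,r4:14,r5:Mul1
  c15: CDB Mul2=98  regs: r0:56,r1:70,r2:98,r3:7,r4:14,r5:Mul1
  c16: -  regs: r0:56,r1:70,r2:98,r3:7,r4:14,r5:Mul1
  c17: -  regs: r0:56,r1:70,r2:98,r3:7,r4:14,r5:Mul1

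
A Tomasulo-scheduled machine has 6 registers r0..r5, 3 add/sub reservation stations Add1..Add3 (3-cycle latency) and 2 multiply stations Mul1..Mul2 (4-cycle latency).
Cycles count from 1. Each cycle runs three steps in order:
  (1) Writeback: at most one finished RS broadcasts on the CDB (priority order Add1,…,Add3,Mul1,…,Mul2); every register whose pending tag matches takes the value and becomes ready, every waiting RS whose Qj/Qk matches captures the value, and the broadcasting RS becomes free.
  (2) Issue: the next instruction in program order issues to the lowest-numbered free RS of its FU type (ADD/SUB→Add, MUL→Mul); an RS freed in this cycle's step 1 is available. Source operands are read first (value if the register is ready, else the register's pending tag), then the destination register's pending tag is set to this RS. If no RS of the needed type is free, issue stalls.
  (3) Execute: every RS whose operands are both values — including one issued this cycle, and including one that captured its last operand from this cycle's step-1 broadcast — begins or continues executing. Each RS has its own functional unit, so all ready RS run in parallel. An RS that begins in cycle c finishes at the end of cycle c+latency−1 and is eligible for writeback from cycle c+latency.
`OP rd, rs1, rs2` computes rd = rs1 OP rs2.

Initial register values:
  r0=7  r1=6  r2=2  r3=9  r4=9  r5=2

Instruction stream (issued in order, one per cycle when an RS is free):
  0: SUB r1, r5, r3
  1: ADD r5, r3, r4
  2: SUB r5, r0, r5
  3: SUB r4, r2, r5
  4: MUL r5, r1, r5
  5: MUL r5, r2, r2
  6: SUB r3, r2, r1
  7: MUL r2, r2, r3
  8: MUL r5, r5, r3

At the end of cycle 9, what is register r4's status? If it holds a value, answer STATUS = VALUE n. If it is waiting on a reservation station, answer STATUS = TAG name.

c1: issue SUB r1<-Add1 | r0:7,r1:Add1,r2:2,r3:9,r4:9,r5:2
c2: issue ADD r5<-Add2 | r0:7,r1:Add1,r2:2,r3:9,r4:9,r5:Add2
c3: issue SUB r5<-Add3 | r0:7,r1:Add1,r2:2,r3:9,r4:9,r5:Add3
c4: CDB Add1=-7; issue SUB r4<-Add1 | r0:7,r1:-7,r2:2,r3:9,r4:Add1,r5:Add3
c5: CDB Add2=18; issue MUL r5<-Mul1 | r0:7,r1:-7,r2:2,r3:9,r4:Add1,r5:Mul1
c6: issue MUL r5<-Mul2 | r0:7,r1:-7,r2:2,r3:9,r4:Add1,r5:Mul2
c7: issue SUB r3<-Add2 | r0:7,r1:-7,r2:2,r3:Add2,r4:Add1,r5:Mul2
c8: CDB Add3=-11; stall | r0:7,r1:-7,r2:2,r3:Add2,r4:Add1,r5:Mul2
c9: stall | r0:7,r1:-7,r2:2,r3:Add2,r4:Add1,r5:Mul2

STATUS = TAG Add1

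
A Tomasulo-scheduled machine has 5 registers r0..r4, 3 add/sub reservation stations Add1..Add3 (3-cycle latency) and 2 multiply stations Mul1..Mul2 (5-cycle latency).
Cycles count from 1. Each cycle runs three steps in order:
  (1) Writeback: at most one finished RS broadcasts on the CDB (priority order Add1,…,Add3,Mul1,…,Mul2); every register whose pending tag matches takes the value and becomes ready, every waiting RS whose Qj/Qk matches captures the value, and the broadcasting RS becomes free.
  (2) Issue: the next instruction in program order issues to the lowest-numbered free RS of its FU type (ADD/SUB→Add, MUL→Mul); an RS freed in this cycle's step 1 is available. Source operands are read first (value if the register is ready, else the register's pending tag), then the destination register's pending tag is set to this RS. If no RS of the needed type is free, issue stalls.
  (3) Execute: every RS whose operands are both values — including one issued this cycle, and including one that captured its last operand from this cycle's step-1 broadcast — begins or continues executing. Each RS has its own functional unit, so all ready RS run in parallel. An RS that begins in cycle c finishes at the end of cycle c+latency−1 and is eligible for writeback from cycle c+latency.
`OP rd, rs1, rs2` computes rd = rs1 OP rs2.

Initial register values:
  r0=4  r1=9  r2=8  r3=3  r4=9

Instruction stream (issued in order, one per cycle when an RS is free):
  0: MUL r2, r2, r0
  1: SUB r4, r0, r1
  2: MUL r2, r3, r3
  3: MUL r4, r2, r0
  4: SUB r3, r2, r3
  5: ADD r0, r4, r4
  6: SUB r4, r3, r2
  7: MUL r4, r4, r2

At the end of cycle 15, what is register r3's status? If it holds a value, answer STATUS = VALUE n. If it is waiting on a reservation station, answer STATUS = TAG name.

c1: issue MUL r2<-Mul1 | r0:4,r1:9,r2:Mul1,r3:3,r4:9
c2: issue SUB r4<-Add1 | r0:4,r1:9,r2:Mul1,r3:3,r4:Add1
c3: issue MUL r2<-Mul2 | r0:4,r1:9,r2:Mul2,r3:3,r4:Add1
c4: stall | r0:4,r1:9,r2:Mul2,r3:3,r4:Add1
c5: CDB Add1=-5; stall | r0:4,r1:9,r2:Mul2,r3:3,r4:-5
c6: CDB Mul1=32; issue MUL r4<-Mul1 | r0:4,r1:9,r2:Mul2,r3:3,r4:Mul1
c7: issue SUB r3<-Add1 | r0:4,r1:9,r2:Mul2,r3:Add1,r4:Mul1
c8: CDB Mul2=9; issue ADD r0<-Add2 | r0:Add2,r1:9,r2:9,r3:Add1,r4:Mul1
c9: issue SUB r4<-Add3 | r0:Add2,r1:9,r2:9,r3:Add1,r4:Add3
c10: issue MUL r4<-Mul2 | r0:Add2,r1:9,r2:9,r3:Add1,r4:Mul2
c11: CDB Add1=6 | r0:Add2,r1:9,r2:9,r3:6,r4:Mul2
c12: - | r0:Add2,r1:9,r2:9,r3:6,r4:Mul2
c13: CDB Mul1=36 | r0:Add2,r1:9,r2:9,r3:6,r4:Mul2
c14: CDB Add3=-3 | r0:Add2,r1:9,r2:9,r3:6,r4:Mul2
c15: - | r0:Add2,r1:9,r2:9,r3:6,r4:Mul2

STATUS = VALUE 6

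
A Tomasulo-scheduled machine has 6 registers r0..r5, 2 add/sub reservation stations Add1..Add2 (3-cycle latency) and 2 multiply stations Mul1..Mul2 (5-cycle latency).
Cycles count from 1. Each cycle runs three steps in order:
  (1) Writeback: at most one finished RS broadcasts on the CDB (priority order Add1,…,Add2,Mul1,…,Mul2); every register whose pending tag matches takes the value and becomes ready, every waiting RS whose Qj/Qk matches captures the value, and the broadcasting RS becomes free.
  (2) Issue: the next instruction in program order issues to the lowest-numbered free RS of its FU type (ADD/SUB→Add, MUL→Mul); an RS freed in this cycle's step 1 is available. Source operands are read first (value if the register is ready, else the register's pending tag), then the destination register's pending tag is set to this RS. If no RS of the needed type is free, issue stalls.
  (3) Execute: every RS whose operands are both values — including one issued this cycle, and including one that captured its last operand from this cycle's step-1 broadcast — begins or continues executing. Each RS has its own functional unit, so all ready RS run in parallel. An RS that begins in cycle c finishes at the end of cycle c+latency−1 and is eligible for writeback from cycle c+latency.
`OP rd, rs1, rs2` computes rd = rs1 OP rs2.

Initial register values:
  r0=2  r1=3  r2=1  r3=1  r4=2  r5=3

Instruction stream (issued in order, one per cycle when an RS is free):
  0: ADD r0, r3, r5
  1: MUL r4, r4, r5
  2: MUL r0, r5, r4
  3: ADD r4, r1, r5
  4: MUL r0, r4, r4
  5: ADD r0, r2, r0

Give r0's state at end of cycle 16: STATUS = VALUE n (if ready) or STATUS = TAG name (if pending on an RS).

  c1: issue ADD r0<-Add1  regs: r0:Add1,r1:3,r2:1,r3:1,r4:2,r5:3
  c2: issue MUL r4<-Mul1  regs: r0:Add1,r1:3,r2:1,r3:1,r4:Mul1,r5:3
  c3: issue MUL r0<-Mul2  regs: r0:Mul2,r1:3,r2:1,r3:1,r4:Mul1,r5:3
  c4: CDB Add1=4; issue ADD r4<-Add1  regs: r0:Mul2,r1:3,r2:1,r3:1,r4:Add1,r5:3
  c5: stall  regs: r0:Mul2,r1:3,r2:1,r3:1,r4:Add1,r5:3
  c6: stall  regs: r0:Mul2,r1:3,r2:1,r3:1,r4:Add1,r5:3
  c7: CDB Add1=6; stall  regs: r0:Mul2,r1:3,r2:1,r3:1,r4:6,r5:3
  c8: CDB Mul1=6; issue MUL r0<-Mul1  regs: r0:Mul1,r1:3,r2:1,r3:1,r4:6,r5:3
  c9: issue ADD r0<-Add1  regs: r0:Add1,r1:3,r2:1,r3:1,r4:6,r5:3
  c10: -  regs: r0:Add1,r1:3,r2:1,r3:1,r4:6,r5:3
  c11: -  regs: r0:Add1,r1:3,r2:1,r3:1,r4:6,r5:3
  c12: -  regs: r0:Add1,r1:3,r2:1,r3:1,r4:6,r5:3
  c13: CDB Mul1=36  regs: r0:Add1,r1:3,r2:1,r3:1,r4:6,r5:3
  c14: CDB Mul2=18  regs: r0:Add1,r1:3,r2:1,r3:1,r4:6,r5:3
  c15: -  regs: r0:Add1,r1:3,r2:1,r3:1,r4:6,r5:3
  c16: CDB Add1=37  regs: r0:37,r1:3,r2:1,r3:1,r4:6,r5:3

STATUS = VALUE 37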